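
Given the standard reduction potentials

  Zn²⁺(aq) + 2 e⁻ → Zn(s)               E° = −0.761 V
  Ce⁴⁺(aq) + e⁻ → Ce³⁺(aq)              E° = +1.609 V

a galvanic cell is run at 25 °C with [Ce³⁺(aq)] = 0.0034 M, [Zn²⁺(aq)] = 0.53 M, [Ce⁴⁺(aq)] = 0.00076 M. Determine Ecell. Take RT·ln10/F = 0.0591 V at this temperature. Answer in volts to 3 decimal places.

Ce⁴⁺/Ce³⁺ is reduced (cathode, E° = +1.609 V) and Zn²⁺/Zn is oxidized (anode).
The standard potential is +1.609 − (−0.761) = +2.370 V and the balanced reaction transfers n = 2 electrons.
The balanced reaction is 2 Ce⁴⁺(aq) + Zn(s) → 2 Ce³⁺(aq) + Zn²⁺(aq), so Q = ([Ce³⁺(aq)]^2·[Zn²⁺(aq)]) / [Ce⁴⁺(aq)]^2 = 10.6 and log Q = 1.026.
By the Nernst equation, E = +2.370 − (0.0591/2)·(1.026) = +2.340 V.

+2.340 V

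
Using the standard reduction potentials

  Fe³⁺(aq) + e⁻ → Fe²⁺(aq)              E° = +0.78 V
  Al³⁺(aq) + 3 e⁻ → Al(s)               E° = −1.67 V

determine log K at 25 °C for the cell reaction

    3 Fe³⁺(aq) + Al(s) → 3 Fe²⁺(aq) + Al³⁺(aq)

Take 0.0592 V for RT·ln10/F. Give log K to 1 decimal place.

The Fe³⁺/Fe²⁺ couple is reduced (cathode); E°cell = +0.78 − (−1.67) = +2.45 V with n = 3.
At equilibrium E = 0, so log K = nE°cell / 0.0592 = (3)(+2.45) / 0.0592 = 124.2.

log K = 124.2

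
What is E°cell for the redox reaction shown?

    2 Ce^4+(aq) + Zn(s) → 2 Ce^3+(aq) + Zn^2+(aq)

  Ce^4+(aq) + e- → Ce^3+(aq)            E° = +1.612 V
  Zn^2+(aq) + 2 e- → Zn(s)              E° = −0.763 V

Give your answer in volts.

Ce^4+(aq) gains electrons, so the Ce⁴⁺/Ce³⁺ couple is the cathode; the Zn²⁺/Zn couple is the anode.
E°cell = E°(cathode) − E°(anode) = +1.612 − (−0.763) = +2.375 V.
The positive value indicates the reaction is spontaneous as written.

+2.375 V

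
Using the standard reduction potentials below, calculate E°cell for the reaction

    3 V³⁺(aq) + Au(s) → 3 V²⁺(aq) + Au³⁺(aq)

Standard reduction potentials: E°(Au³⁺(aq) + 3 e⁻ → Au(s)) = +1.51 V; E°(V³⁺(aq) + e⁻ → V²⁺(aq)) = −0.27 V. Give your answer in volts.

In the reaction as written, V³⁺(aq) is reduced (cathode) and Au³⁺(aq) is produced by oxidation at the anode.
E°cell = E°(cathode) − E°(anode) = −0.27 − (+1.51) = −1.78 V.

−1.78 V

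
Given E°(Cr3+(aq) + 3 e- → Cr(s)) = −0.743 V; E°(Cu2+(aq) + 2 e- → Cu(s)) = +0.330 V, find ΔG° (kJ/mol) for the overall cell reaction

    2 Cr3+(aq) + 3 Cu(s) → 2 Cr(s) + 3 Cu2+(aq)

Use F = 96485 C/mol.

In the reaction as written Cr3+(aq) is reduced, so the Cr³⁺/Cr couple is the cathode and Cu²⁺/Cu is the anode.
E°cell = −0.743 − (+0.330) = −1.073 V; balancing electrons gives n = 6.
ΔG° = −nFE°cell = −(6)(96485)(−1.073) J/mol = +621 kJ/mol.

+621 kJ/mol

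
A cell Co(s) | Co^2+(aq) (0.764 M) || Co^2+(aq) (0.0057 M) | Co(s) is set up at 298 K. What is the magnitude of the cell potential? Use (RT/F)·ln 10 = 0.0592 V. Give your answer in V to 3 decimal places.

For a concentration cell E°cell = 0, since both electrodes use the same couple.
The compartment with the higher Co^2+(aq) concentration (0.764 M) acts as the cathode; ions are reduced there and produced at the dilute (0.0057 M) anode.
With n = 2, Ecell = −(0.0592/2)·log([dilute]/[conc]) = −(0.0592/2)·log(0.0057/0.764) = +0.063 V.

0.063 V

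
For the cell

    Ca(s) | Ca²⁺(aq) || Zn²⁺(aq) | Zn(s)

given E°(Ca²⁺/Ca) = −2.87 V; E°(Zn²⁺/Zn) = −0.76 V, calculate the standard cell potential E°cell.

+2.11 V

By convention the left-hand electrode in cell notation is the anode (oxidation) and the right-hand electrode is the cathode (reduction).
E°cell = E°(right) − E°(left) = −0.76 − (−2.87) = +2.11 V.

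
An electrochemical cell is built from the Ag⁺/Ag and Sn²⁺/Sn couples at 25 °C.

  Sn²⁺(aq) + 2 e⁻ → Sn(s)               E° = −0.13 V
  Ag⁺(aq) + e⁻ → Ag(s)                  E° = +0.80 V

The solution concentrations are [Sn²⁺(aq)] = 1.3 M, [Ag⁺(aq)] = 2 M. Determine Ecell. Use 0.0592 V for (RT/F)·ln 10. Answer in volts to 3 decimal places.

+0.944 V

The Ag⁺/Ag couple has the more positive E°, so it is the cathode; Sn²⁺/Sn is the anode.
E°cell = +0.80 − (−0.13) = +0.93 V, with n = 2 electrons transferred.
The balanced reaction is 2 Ag⁺(aq) + Sn(s) → 2 Ag(s) + Sn²⁺(aq), so Q = [Sn²⁺(aq)] / [Ag⁺(aq)]^2 = 0.325 and log Q = −0.488.
E = E° − (0.0592/n)·log Q = +0.93 − (0.0592/2)(−0.488) = +0.944 V.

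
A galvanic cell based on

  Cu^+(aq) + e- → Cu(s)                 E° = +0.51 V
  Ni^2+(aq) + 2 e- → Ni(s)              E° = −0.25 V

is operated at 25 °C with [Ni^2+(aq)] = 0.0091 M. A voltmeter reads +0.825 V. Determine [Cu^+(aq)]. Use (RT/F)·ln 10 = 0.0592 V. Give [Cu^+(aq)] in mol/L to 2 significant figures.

Cu⁺/Cu is the cathode (higher E°); E°cell = +0.51 − (−0.25) = +0.76 V with n = 2.
From the Nernst equation, log Q = n(E° − E)/0.0592 = 2·(+0.76 − (+0.825))/0.0592 = −2.196.
The balanced reaction is 2 Cu^+(aq) + Ni(s) → 2 Cu(s) + Ni^2+(aq), so Q = [Ni^2+(aq)] / [Cu^+(aq)]^2.
Isolating [Cu^+(aq)] in Q = 10^{−2.196} yields log [Cu^+(aq)] = 0.078, i.e. 1.2 M.

1.2 M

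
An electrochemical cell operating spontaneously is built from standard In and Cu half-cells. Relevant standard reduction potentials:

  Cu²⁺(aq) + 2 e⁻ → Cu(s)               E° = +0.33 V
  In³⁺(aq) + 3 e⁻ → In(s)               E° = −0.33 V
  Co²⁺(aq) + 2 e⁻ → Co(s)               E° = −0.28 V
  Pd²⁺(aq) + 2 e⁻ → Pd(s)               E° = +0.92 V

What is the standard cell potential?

The Cu²⁺/Cu couple has the higher E°, so Cu ion is reduced (cathode) and In is oxidized (anode).
E°cell = E°(cathode) − E°(anode) = +0.33 − (−0.33) = +0.66 V.

+0.66 V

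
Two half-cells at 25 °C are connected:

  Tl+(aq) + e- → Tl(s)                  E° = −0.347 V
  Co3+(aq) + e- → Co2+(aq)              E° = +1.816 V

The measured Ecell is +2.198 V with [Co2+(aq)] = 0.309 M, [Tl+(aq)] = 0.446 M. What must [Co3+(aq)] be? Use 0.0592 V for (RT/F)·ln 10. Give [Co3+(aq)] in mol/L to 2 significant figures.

0.54 M

The Co³⁺/Co²⁺ couple has the larger reduction potential, so it is the cathode: E°cell = +1.816 − (−0.347) = +2.163 V and n = 1.
Since E = E° − (0.0592/n)·log Q, log Q = n(E° − E)/0.0592 = −0.591.
The balanced reaction is Co3+(aq) + Tl(s) → Co2+(aq) + Tl+(aq), so Q = ([Co2+(aq)]·[Tl+(aq)]) / [Co3+(aq)].
Isolating [Co3+(aq)] in Q = 10^{−0.591} yields log [Co3+(aq)] = −0.270, i.e. 0.54 M.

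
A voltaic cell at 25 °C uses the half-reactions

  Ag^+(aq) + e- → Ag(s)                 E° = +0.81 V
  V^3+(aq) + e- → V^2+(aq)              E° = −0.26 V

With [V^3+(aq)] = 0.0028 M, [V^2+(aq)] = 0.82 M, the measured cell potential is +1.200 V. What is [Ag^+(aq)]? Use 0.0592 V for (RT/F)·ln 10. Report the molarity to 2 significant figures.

The Ag⁺/Ag couple has the larger reduction potential, so it is the cathode: E°cell = +0.81 − (−0.26) = +1.07 V and n = 1.
Since E = E° − (0.0592/n)·log Q, log Q = n(E° − E)/0.0592 = −2.196.
Balancing electrons gives Ag^+(aq) + V^2+(aq) → Ag(s) + V^3+(aq); thus Q = [V^3+(aq)] / ([Ag^+(aq)]·[V^2+(aq)]).
Solving for the unknown gives log [Ag^+(aq)] = −0.271, so [Ag^+(aq)] ≈ 0.54 M.

0.54 M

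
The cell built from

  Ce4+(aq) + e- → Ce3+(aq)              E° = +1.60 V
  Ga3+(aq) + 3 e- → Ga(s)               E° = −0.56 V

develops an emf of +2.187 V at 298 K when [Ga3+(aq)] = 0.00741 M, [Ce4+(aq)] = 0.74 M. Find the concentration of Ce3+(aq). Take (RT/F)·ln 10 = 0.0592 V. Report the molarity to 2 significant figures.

The Ce⁴⁺/Ce³⁺ couple has the larger reduction potential, so it is the cathode: E°cell = +1.60 − (−0.56) = +2.16 V and n = 3.
Rearranging E = E° − (0.0592/n)·log Q gives log Q = 3(+2.16 − (+2.187))/0.0592 = −1.368.
Balancing electrons gives 3 Ce4+(aq) + Ga(s) → 3 Ce3+(aq) + Ga3+(aq); thus Q = ([Ce3+(aq)]^3·[Ga3+(aq)]) / [Ce4+(aq)]^3.
Isolating [Ce3+(aq)] in Q = 10^{−1.368} yields log [Ce3+(aq)] = 0.123, i.e. 1.3 M.

1.3 M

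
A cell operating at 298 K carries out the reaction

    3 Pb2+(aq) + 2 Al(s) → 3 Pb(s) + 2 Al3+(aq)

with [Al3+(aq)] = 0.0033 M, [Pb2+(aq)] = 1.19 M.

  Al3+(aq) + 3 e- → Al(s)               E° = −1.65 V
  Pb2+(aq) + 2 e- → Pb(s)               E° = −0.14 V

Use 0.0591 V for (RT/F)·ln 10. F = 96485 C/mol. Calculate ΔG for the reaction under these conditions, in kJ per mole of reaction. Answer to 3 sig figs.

E°cell = −0.14 − (−1.65) = +1.51 V; the balanced reaction transfers n = 6 electrons.
Here Q = [Al3+(aq)]^2 / [Pb2+(aq)]^3 = 6.46×10^−6 (log Q = −5.190), giving E = +1.51 − (0.0591/6)·(−5.190) = +1.5611 V.
ΔG = −nFE = −(6)(96485)(+1.5611) J/mol = −904 kJ/mol.

−904 kJ/mol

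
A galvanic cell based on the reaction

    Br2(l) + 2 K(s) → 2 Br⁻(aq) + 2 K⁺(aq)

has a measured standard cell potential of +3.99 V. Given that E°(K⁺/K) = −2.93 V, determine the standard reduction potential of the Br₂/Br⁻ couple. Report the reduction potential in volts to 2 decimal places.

+1.06 V

In the reaction as written the Br₂/Br⁻ couple is reduced (cathode) and K⁺/K is oxidized (anode), so E°cell = E°(Br₂/Br⁻) − E°(K⁺/K).
E°(Br₂/Br⁻) = E°cell + E°(anode) = +3.99 + (−2.93) = +1.06 V.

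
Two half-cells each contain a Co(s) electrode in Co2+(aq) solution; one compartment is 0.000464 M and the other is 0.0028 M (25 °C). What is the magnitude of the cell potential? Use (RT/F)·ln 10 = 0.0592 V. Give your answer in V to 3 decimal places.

For a concentration cell E°cell = 0, since both electrodes use the same couple.
The compartment with the higher Co2+(aq) concentration (0.0028 M) acts as the cathode; ions are reduced there and produced at the dilute (0.000464 M) anode.
With n = 2, Ecell = −(0.0592/2)·log([dilute]/[conc]) = −(0.0592/2)·log(0.000464/0.0028) = +0.023 V.

0.023 V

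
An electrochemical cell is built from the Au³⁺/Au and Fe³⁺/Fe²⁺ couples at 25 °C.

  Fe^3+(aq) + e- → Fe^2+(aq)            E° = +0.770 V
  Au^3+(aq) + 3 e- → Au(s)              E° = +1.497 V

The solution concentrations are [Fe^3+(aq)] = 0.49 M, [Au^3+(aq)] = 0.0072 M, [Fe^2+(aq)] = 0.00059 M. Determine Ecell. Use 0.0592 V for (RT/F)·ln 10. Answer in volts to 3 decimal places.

+0.512 V

The Au³⁺/Au couple has the more positive E°, so it is the cathode; Fe³⁺/Fe²⁺ is the anode.
E°cell = E°cat − E°an = +1.497 − (+0.770) = +0.727 V; n = 3.
Balancing gives Au^3+(aq) + 3 Fe^2+(aq) → Au(s) + 3 Fe^3+(aq); hence Q = [Fe^3+(aq)]^3 / ([Au^3+(aq)]·[Fe^2+(aq)]^3) = 7.96×10^10 (log Q = 10.901).
Applying E = E° − (RT ln10/nF)·log Q gives +0.727 − (0.0592/3)(10.901) = +0.512 V.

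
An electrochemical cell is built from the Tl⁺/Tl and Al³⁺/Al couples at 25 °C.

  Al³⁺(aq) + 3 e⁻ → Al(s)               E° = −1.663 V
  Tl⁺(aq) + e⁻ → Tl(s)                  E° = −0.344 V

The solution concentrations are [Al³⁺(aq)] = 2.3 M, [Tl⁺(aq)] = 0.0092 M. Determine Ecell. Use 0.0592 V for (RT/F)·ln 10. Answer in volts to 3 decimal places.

Since E°(Tl⁺/Tl) > E°(Al³⁺/Al), Tl⁺/Tl serves as the cathode.
E°cell = E°cat − E°an = −0.344 − (−1.663) = +1.319 V; n = 3.
For the overall reaction 3 Tl⁺(aq) + Al(s) → 3 Tl(s) + Al³⁺(aq), Q = [Al³⁺(aq)] / [Tl⁺(aq)]^3 = 2.95×10^6, giving log Q = 6.470.
E = E° − (0.0592/n)·log Q = +1.319 − (0.0592/3)(6.470) = +1.191 V.

+1.191 V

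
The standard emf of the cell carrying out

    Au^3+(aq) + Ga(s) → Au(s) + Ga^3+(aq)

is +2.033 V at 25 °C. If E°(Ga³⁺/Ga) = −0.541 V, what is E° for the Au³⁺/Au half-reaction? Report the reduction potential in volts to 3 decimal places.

+1.492 V

In the reaction as written the Au³⁺/Au couple is reduced (cathode) and Ga³⁺/Ga is oxidized (anode), so E°cell = E°(Au³⁺/Au) − E°(Ga³⁺/Ga).
E°(Au³⁺/Au) = E°cell + E°(anode) = +2.033 + (−0.541) = +1.492 V.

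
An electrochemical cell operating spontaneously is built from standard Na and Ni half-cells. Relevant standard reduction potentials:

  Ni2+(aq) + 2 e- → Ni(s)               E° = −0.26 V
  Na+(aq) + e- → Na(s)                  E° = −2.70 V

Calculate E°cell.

Of the two couples in this cell, the one with the more positive reduction potential is reduced at the cathode: here that is Ni²⁺/Ni (−0.26 V); Na⁺/Na (−2.70 V) is the anode.
E°cell = E°(cathode) − E°(anode) = −0.26 − (−2.70) = +2.44 V.

+2.44 V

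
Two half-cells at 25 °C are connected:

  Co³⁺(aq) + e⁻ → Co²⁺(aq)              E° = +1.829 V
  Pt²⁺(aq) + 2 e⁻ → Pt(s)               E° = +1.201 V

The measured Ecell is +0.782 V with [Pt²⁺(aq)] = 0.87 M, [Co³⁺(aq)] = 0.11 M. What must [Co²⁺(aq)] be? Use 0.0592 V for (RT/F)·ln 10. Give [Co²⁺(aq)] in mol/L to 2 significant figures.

Co³⁺/Co²⁺ is the cathode (higher E°); E°cell = +1.829 − (+1.201) = +0.628 V with n = 2.
Since E = E° − (0.0592/n)·log Q, log Q = n(E° − E)/0.0592 = −5.203.
The balanced reaction is 2 Co³⁺(aq) + Pt(s) → 2 Co²⁺(aq) + Pt²⁺(aq), so Q = ([Co²⁺(aq)]^2·[Pt²⁺(aq)]) / [Co³⁺(aq)]^2.
Solving for the unknown gives log [Co²⁺(aq)] = −3.530, so [Co²⁺(aq)] ≈ 0.00030 M.

0.00030 M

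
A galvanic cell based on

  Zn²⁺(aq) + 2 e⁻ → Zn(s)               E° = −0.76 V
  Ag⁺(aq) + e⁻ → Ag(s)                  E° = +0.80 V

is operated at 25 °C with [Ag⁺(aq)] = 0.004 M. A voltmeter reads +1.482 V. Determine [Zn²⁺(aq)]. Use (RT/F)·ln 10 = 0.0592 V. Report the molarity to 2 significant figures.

0.0069 M

Ag⁺/Ag is the cathode (higher E°); E°cell = +0.80 − (−0.76) = +1.56 V with n = 2.
From the Nernst equation, log Q = n(E° − E)/0.0592 = 2·(+1.56 − (+1.482))/0.0592 = 2.635.
For 2 Ag⁺(aq) + Zn(s) → 2 Ag(s) + Zn²⁺(aq), the reaction quotient is Q = [Zn²⁺(aq)] / [Ag⁺(aq)]^2.
Solving for the unknown gives log [Zn²⁺(aq)] = −2.161, so [Zn²⁺(aq)] ≈ 0.0069 M.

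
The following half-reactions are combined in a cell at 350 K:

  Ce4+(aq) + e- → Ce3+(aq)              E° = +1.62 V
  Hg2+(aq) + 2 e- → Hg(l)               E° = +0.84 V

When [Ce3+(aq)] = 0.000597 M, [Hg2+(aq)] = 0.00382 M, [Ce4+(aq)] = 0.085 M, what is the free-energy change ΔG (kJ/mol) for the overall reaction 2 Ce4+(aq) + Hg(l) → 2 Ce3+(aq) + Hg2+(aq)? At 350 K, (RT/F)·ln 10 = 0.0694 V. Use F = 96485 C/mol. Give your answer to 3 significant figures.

−196 kJ/mol

E°cell = +1.62 − (+0.84) = +0.78 V; the balanced reaction transfers n = 2 electrons.
Here Q = ([Ce3+(aq)]^2·[Hg2+(aq)]) / [Ce4+(aq)]^2 = 1.88×10^−7 (log Q = −6.725), giving E = +0.78 − (0.0694/2)·(−6.725) = +1.0134 V.
ΔG = −nFE = −(2)(96485)(+1.0134) J/mol = −196 kJ/mol.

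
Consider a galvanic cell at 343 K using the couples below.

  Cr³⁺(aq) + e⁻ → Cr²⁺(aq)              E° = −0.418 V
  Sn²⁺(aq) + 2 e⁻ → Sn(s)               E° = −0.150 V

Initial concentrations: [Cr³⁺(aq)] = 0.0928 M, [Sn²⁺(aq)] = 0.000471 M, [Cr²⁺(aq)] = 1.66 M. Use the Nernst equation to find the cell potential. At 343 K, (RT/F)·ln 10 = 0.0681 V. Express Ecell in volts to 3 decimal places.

+0.240 V

Sn²⁺/Sn is reduced (cathode, E° = −0.150 V) and Cr³⁺/Cr²⁺ is oxidized (anode).
The standard potential is −0.150 − (−0.418) = +0.268 V and the balanced reaction transfers n = 2 electrons.
Balancing gives Sn²⁺(aq) + 2 Cr²⁺(aq) → Sn(s) + 2 Cr³⁺(aq); hence Q = [Cr³⁺(aq)]^2 / ([Sn²⁺(aq)]·[Cr²⁺(aq)]^2) = 6.64 (log Q = 0.822).
By the Nernst equation, E = +0.268 − (0.0681/2)·(0.822) = +0.240 V.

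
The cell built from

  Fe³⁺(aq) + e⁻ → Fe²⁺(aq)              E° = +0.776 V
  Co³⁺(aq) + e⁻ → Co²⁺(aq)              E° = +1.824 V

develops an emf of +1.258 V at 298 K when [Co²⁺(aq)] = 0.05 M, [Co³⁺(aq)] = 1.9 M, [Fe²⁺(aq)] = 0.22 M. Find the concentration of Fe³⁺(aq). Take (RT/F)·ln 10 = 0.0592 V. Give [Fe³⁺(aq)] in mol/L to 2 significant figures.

Co³⁺/Co²⁺ is the cathode (higher E°); E°cell = +1.824 − (+0.776) = +1.048 V with n = 1.
Rearranging E = E° − (0.0592/n)·log Q gives log Q = 1(+1.048 − (+1.258))/0.0592 = −3.547.
For Co³⁺(aq) + Fe²⁺(aq) → Co²⁺(aq) + Fe³⁺(aq), the reaction quotient is Q = ([Co²⁺(aq)]·[Fe³⁺(aq)]) / ([Co³⁺(aq)]·[Fe²⁺(aq)]).
Isolating [Fe³⁺(aq)] in Q = 10^{−3.547} yields log [Fe³⁺(aq)] = −2.625, i.e. 0.0024 M.

0.0024 M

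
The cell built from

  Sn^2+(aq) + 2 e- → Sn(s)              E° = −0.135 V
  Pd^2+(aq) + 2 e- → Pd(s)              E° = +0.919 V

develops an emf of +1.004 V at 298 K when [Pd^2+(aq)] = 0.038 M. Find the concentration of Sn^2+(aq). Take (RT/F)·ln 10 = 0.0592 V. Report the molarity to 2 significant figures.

1.9 M

Pd²⁺/Pd is the cathode (higher E°); E°cell = +0.919 − (−0.135) = +1.054 V with n = 2.
Rearranging E = E° − (0.0592/n)·log Q gives log Q = 2(+1.054 − (+1.004))/0.0592 = 1.689.
For Pd^2+(aq) + Sn(s) → Pd(s) + Sn^2+(aq), the reaction quotient is Q = [Sn^2+(aq)] / [Pd^2+(aq)].
Solving for the unknown gives log [Sn^2+(aq)] = 0.269, so [Sn^2+(aq)] ≈ 1.9 M.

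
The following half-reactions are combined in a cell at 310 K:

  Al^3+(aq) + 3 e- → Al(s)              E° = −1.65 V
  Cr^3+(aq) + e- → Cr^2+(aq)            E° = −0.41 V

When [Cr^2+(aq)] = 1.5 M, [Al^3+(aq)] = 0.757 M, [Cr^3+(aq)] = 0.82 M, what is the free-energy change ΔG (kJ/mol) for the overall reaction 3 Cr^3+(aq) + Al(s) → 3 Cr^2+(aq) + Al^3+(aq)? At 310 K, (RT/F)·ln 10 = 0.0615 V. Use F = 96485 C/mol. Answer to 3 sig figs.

−355 kJ/mol

With Cr³⁺/Cr²⁺ reduced at the cathode, E°cell = −0.41 − (−1.65) = +1.24 V and n = 3.
Q = ([Cr^2+(aq)]^3·[Al^3+(aq)]) / [Cr^3+(aq)]^3 = 4.63, so log Q = 0.666 and E = +1.24 − (0.0615/3)(0.666) = +1.2263 V.
Then ΔG = −nFE = −3 × 96485 × +1.2263 J/mol = −355 kJ/mol.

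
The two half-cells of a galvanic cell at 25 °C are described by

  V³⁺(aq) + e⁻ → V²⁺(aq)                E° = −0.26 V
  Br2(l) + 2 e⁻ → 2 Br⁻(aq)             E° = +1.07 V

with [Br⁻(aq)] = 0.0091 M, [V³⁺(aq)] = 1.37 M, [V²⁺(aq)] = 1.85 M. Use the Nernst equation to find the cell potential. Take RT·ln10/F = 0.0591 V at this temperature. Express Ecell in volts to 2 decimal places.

+1.46 V

Since E°(Br₂/Br⁻) > E°(V³⁺/V²⁺), Br₂/Br⁻ serves as the cathode.
E°cell = +1.07 − (−0.26) = +1.33 V, with n = 2 electrons transferred.
For the overall reaction Br2(l) + 2 V²⁺(aq) → 2 Br⁻(aq) + 2 V³⁺(aq), Q = ([Br⁻(aq)]^2·[V³⁺(aq)]^2) / [V²⁺(aq)]^2 = 4.54×10^−5, giving log Q = −4.343.
Applying E = E° − (RT ln10/nF)·log Q gives +1.33 − (0.0591/2)(−4.343) = +1.46 V.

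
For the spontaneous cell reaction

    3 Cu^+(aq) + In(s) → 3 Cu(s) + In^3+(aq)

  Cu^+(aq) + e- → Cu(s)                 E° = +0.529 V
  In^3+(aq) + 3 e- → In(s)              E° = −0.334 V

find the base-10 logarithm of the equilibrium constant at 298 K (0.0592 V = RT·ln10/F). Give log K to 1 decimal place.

The Cu⁺/Cu couple is reduced (cathode); E°cell = +0.529 − (−0.334) = +0.863 V with n = 3.
At equilibrium E = 0, so log K = nE°cell / 0.0592 = (3)(+0.863) / 0.0592 = 43.7.

log K = 43.7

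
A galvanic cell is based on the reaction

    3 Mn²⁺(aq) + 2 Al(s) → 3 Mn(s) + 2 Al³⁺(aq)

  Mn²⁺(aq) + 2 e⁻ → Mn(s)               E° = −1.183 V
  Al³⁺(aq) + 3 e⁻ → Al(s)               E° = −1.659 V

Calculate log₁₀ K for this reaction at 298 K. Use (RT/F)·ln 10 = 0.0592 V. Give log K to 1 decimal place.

log K = 48.2

The Mn²⁺/Mn couple is reduced (cathode); E°cell = −1.183 − (−1.659) = +0.476 V with n = 6.
At equilibrium E = 0, so log K = nE°cell / 0.0592 = (6)(+0.476) / 0.0592 = 48.2.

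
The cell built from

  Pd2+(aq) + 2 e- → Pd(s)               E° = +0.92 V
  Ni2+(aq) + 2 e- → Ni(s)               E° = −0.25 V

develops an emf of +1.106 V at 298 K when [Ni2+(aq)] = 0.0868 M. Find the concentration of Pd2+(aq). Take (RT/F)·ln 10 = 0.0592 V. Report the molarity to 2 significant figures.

0.00060 M

With Pd²⁺/Pd at the cathode and Ni²⁺/Ni at the anode, E°cell = +0.92 − (−0.25) = +1.17 V (n = 2).
Rearranging E = E° − (0.0592/n)·log Q gives log Q = 2(+1.17 − (+1.106))/0.0592 = 2.162.
The balanced reaction is Pd2+(aq) + Ni(s) → Pd(s) + Ni2+(aq), so Q = [Ni2+(aq)] / [Pd2+(aq)].
Solving for the unknown gives log [Pd2+(aq)] = −3.223, so [Pd2+(aq)] ≈ 0.00060 M.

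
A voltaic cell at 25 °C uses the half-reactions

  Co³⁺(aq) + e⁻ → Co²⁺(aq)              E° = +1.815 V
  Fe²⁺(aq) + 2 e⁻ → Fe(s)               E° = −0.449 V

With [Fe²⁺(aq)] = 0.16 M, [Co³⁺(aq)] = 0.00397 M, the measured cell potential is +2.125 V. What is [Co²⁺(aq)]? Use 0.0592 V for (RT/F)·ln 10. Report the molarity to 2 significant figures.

2.2 M

Co³⁺/Co²⁺ is the cathode (higher E°); E°cell = +1.815 − (−0.449) = +2.264 V with n = 2.
Rearranging E = E° − (0.0592/n)·log Q gives log Q = 2(+2.264 − (+2.125))/0.0592 = 4.696.
For 2 Co³⁺(aq) + Fe(s) → 2 Co²⁺(aq) + Fe²⁺(aq), the reaction quotient is Q = ([Co²⁺(aq)]^2·[Fe²⁺(aq)]) / [Co³⁺(aq)]^2.
Isolating [Co²⁺(aq)] in Q = 10^{4.696} yields log [Co²⁺(aq)] = 0.345, i.e. 2.2 M.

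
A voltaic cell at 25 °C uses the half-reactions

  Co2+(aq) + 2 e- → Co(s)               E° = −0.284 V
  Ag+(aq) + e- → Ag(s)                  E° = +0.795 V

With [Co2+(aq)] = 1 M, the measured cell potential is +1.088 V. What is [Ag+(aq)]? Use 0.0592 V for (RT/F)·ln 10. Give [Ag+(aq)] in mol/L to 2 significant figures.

1.4 M

Ag⁺/Ag is the cathode (higher E°); E°cell = +0.795 − (−0.284) = +1.079 V with n = 2.
Rearranging E = E° − (0.0592/n)·log Q gives log Q = 2(+1.079 − (+1.088))/0.0592 = −0.304.
The balanced reaction is 2 Ag+(aq) + Co(s) → 2 Ag(s) + Co2+(aq), so Q = [Co2+(aq)] / [Ag+(aq)]^2.
Substituting the known concentrations and solving, log [Ag+(aq)] = 0.152 and [Ag+(aq)] = 1.4 M.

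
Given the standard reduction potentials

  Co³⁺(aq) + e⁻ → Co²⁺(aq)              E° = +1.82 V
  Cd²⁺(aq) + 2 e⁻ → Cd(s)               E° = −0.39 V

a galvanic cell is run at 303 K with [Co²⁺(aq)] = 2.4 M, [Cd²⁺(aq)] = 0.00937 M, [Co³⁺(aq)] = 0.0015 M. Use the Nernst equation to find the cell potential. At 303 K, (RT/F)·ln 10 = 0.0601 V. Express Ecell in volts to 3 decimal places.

Co³⁺/Co²⁺ is reduced (cathode, E° = +1.82 V) and Cd²⁺/Cd is oxidized (anode).
E°cell = +1.82 − (−0.39) = +2.21 V, with n = 2 electrons transferred.
Balancing gives 2 Co³⁺(aq) + Cd(s) → 2 Co²⁺(aq) + Cd²⁺(aq); hence Q = ([Co²⁺(aq)]^2·[Cd²⁺(aq)]) / [Co³⁺(aq)]^2 = 2.4×10^4 (log Q = 4.380).
By the Nernst equation, E = +2.21 − (0.0601/2)·(4.380) = +2.078 V.

+2.078 V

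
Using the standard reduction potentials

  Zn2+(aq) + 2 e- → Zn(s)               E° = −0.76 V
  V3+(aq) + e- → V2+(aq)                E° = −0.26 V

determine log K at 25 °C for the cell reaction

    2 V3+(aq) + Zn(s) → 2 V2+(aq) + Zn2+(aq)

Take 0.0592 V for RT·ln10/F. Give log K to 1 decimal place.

log K = 16.9

The V³⁺/V²⁺ couple is reduced (cathode); E°cell = −0.26 − (−0.76) = +0.50 V with n = 2.
At equilibrium E = 0, so log K = nE°cell / 0.0592 = (2)(+0.50) / 0.0592 = 16.9.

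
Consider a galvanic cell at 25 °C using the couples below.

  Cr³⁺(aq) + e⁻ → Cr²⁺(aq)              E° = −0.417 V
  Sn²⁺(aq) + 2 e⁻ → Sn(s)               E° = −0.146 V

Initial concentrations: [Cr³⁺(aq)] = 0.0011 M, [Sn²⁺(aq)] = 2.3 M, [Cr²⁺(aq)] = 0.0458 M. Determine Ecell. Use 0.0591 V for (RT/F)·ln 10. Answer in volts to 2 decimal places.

+0.38 V

Since E°(Sn²⁺/Sn) > E°(Cr³⁺/Cr²⁺), Sn²⁺/Sn serves as the cathode.
The standard potential is −0.146 − (−0.417) = +0.271 V and the balanced reaction transfers n = 2 electrons.
Balancing gives Sn²⁺(aq) + 2 Cr²⁺(aq) → Sn(s) + 2 Cr³⁺(aq); hence Q = [Cr³⁺(aq)]^2 / ([Sn²⁺(aq)]·[Cr²⁺(aq)]^2) = 0.000251 (log Q = −3.601).
Applying E = E° − (RT ln10/nF)·log Q gives +0.271 − (0.0591/2)(−3.601) = +0.38 V.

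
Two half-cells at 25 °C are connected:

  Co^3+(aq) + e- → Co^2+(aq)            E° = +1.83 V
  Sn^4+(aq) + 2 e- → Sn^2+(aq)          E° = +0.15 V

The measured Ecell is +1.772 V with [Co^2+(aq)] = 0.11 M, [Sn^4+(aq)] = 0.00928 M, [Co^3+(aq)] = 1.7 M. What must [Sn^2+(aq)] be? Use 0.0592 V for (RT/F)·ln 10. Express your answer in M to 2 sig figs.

0.050 M

With Co³⁺/Co²⁺ at the cathode and Sn⁴⁺/Sn²⁺ at the anode, E°cell = +1.83 − (+0.15) = +1.68 V (n = 2).
Since E = E° − (0.0592/n)·log Q, log Q = n(E° − E)/0.0592 = −3.108.
The balanced reaction is 2 Co^3+(aq) + Sn^2+(aq) → 2 Co^2+(aq) + Sn^4+(aq), so Q = ([Co^2+(aq)]^2·[Sn^4+(aq)]) / ([Co^3+(aq)]^2·[Sn^2+(aq)]).
Solving for the unknown gives log [Sn^2+(aq)] = −1.303, so [Sn^2+(aq)] ≈ 0.050 M.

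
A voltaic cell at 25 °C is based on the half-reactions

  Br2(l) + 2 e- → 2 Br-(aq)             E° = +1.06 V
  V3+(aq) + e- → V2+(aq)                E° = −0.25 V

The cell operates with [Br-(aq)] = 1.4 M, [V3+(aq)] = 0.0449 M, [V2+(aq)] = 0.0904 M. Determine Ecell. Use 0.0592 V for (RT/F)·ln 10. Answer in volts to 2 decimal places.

The Br₂/Br⁻ couple has the more positive E°, so it is the cathode; V³⁺/V²⁺ is the anode.
E°cell = E°cat − E°an = +1.06 − (−0.25) = +1.31 V; n = 2.
The balanced reaction is Br2(l) + 2 V2+(aq) → 2 Br-(aq) + 2 V3+(aq), so Q = ([Br-(aq)]^2·[V3+(aq)]^2) / [V2+(aq)]^2 = 0.484 and log Q = −0.316.
Applying E = E° − (RT ln10/nF)·log Q gives +1.31 − (0.0592/2)(−0.316) = +1.32 V.

+1.32 V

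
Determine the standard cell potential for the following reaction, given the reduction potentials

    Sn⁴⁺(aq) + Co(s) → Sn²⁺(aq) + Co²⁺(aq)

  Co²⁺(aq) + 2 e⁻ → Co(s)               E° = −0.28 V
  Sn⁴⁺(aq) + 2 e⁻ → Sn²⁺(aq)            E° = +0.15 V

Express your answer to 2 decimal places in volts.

Sn⁴⁺(aq) gains electrons, so the Sn⁴⁺/Sn²⁺ couple is the cathode; the Co²⁺/Co couple is the anode.
E°cell = E°(cathode) − E°(anode) = +0.15 − (−0.28) = +0.43 V.

+0.43 V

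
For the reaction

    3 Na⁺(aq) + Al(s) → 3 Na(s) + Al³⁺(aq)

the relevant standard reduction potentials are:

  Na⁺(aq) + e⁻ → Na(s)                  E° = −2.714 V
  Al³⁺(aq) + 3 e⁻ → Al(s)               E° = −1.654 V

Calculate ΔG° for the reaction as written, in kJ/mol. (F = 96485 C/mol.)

+307 kJ/mol

In the reaction as written Na⁺(aq) is reduced, so the Na⁺/Na couple is the cathode and Al³⁺/Al is the anode.
E°cell = −2.714 − (−1.654) = −1.060 V; balancing electrons gives n = 3.
ΔG° = −nFE°cell = −(3)(96485)(−1.060) J/mol = +307 kJ/mol.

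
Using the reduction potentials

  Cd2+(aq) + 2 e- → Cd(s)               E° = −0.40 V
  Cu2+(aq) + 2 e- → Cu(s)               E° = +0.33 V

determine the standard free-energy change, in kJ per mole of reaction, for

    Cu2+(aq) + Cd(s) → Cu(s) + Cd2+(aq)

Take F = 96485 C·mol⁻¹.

In the reaction as written Cu2+(aq) is reduced, so the Cu²⁺/Cu couple is the cathode and Cd²⁺/Cd is the anode.
E°cell = +0.33 − (−0.40) = +0.73 V; balancing electrons gives n = 2.
ΔG° = −nFE°cell = −(2)(96485)(+0.73) J/mol = −141 kJ/mol.

−141 kJ/mol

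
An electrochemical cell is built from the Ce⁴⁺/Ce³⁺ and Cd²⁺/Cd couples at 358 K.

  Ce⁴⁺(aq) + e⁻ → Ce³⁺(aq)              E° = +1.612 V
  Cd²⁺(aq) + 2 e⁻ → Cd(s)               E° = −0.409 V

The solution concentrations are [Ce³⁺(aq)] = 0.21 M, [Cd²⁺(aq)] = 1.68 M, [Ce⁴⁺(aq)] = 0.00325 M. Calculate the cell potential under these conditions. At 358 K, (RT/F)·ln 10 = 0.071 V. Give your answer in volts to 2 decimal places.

The Ce⁴⁺/Ce³⁺ couple has the more positive E°, so it is the cathode; Cd²⁺/Cd is the anode.
The standard potential is +1.612 − (−0.409) = +2.021 V and the balanced reaction transfers n = 2 electrons.
The balanced reaction is 2 Ce⁴⁺(aq) + Cd(s) → 2 Ce³⁺(aq) + Cd²⁺(aq), so Q = ([Ce³⁺(aq)]^2·[Cd²⁺(aq)]) / [Ce⁴⁺(aq)]^2 = 7.01×10^3 and log Q = 3.846.
By the Nernst equation, E = +2.021 − (0.071/2)·(3.846) = +1.88 V.

+1.88 V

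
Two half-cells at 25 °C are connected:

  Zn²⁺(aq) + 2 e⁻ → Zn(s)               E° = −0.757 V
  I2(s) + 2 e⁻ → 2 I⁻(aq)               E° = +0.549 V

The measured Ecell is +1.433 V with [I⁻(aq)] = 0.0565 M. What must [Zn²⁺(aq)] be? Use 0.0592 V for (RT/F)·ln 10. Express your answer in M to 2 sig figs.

0.016 M

The I₂/I⁻ couple has the larger reduction potential, so it is the cathode: E°cell = +0.549 − (−0.757) = +1.306 V and n = 2.
From the Nernst equation, log Q = n(E° − E)/0.0592 = 2·(+1.306 − (+1.433))/0.0592 = −4.291.
Balancing electrons gives I2(s) + Zn(s) → 2 I⁻(aq) + Zn²⁺(aq); thus Q = [I⁻(aq)]^2·[Zn²⁺(aq)].
Solving for the unknown gives log [Zn²⁺(aq)] = −1.795, so [Zn²⁺(aq)] ≈ 0.016 M.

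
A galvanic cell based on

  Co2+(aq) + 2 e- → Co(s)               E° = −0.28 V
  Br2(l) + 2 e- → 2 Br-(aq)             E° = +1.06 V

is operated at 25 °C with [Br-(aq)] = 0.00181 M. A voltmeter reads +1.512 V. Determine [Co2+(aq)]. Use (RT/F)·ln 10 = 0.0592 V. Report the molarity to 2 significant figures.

0.47 M

With Br₂/Br⁻ at the cathode and Co²⁺/Co at the anode, E°cell = +1.06 − (−0.28) = +1.34 V (n = 2).
Since E = E° − (0.0592/n)·log Q, log Q = n(E° − E)/0.0592 = −5.811.
Balancing electrons gives Br2(l) + Co(s) → 2 Br-(aq) + Co2+(aq); thus Q = [Br-(aq)]^2·[Co2+(aq)].
Isolating [Co2+(aq)] in Q = 10^{−5.811} yields log [Co2+(aq)] = −0.326, i.e. 0.47 M.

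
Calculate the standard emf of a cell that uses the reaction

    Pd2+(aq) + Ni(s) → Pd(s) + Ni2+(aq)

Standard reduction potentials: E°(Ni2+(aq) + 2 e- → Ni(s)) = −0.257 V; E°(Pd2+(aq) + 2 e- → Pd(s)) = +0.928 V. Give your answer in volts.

+1.185 V

In the reaction as written, Pd2+(aq) is reduced (cathode) and Ni2+(aq) is produced by oxidation at the anode.
E°cell = E°(cathode) − E°(anode) = +0.928 − (−0.257) = +1.185 V.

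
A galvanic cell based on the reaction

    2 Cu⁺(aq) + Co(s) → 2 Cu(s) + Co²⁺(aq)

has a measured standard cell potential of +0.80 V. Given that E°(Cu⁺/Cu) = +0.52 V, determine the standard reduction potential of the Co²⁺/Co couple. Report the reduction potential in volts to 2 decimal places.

In the reaction as written the Cu⁺/Cu couple is reduced (cathode) and Co²⁺/Co is oxidized (anode), so E°cell = E°(Cu⁺/Cu) − E°(Co²⁺/Co).
E°(Co²⁺/Co) = E°(cathode) − E°cell = +0.52 − (+0.80) = −0.28 V.

−0.28 V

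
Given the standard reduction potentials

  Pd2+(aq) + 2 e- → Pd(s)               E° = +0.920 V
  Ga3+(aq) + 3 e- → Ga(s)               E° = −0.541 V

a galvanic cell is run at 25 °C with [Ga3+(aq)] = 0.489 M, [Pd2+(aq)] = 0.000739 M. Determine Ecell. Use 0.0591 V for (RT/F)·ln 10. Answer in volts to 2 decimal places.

Since E°(Pd²⁺/Pd) > E°(Ga³⁺/Ga), Pd²⁺/Pd serves as the cathode.
The standard potential is +0.920 − (−0.541) = +1.461 V and the balanced reaction transfers n = 6 electrons.
Balancing gives 3 Pd2+(aq) + 2 Ga(s) → 3 Pd(s) + 2 Ga3+(aq); hence Q = [Ga3+(aq)]^2 / [Pd2+(aq)]^3 = 5.92×10^8 (log Q = 8.773).
Applying E = E° − (RT ln10/nF)·log Q gives +1.461 − (0.0591/6)(8.773) = +1.37 V.

+1.37 V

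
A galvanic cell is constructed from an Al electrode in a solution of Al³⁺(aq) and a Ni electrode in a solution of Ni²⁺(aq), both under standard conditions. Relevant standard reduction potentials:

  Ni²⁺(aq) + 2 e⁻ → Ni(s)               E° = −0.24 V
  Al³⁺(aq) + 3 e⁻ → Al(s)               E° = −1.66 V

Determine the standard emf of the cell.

The Ni²⁺/Ni couple has the higher E°, so Ni ion is reduced (cathode) and Al is oxidized (anode).
E°cell = E°(cathode) − E°(anode) = −0.24 − (−1.66) = +1.42 V.

+1.42 V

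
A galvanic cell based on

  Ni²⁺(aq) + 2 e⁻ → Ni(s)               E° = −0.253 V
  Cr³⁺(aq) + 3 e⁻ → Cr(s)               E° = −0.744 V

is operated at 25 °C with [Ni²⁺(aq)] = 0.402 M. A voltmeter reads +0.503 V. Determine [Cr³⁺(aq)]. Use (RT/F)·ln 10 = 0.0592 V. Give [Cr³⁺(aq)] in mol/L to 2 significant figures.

With Ni²⁺/Ni at the cathode and Cr³⁺/Cr at the anode, E°cell = −0.253 − (−0.744) = +0.491 V (n = 6).
From the Nernst equation, log Q = n(E° − E)/0.0592 = 6·(+0.491 − (+0.503))/0.0592 = −1.216.
The balanced reaction is 3 Ni²⁺(aq) + 2 Cr(s) → 3 Ni(s) + 2 Cr³⁺(aq), so Q = [Cr³⁺(aq)]^2 / [Ni²⁺(aq)]^3.
Isolating [Cr³⁺(aq)] in Q = 10^{−1.216} yields log [Cr³⁺(aq)] = −1.202, i.e. 0.063 M.

0.063 M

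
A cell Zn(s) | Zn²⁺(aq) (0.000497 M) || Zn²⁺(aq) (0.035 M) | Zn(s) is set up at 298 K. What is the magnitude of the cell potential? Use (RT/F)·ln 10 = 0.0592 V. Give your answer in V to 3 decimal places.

For a concentration cell E°cell = 0, since both electrodes use the same couple.
The compartment with the higher Zn²⁺(aq) concentration (0.035 M) acts as the cathode; ions are reduced there and produced at the dilute (0.000497 M) anode.
With n = 2, Ecell = −(0.0592/2)·log([dilute]/[conc]) = −(0.0592/2)·log(0.000497/0.035) = +0.055 V.

0.055 V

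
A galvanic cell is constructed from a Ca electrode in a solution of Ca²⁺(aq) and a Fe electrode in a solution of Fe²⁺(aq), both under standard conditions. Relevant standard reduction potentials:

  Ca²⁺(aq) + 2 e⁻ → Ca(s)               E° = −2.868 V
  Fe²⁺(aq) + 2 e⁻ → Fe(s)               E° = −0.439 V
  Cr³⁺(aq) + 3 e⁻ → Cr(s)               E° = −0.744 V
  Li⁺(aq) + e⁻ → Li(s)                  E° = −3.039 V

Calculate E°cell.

Of the two couples in this cell, the one with the more positive reduction potential is reduced at the cathode: here that is Fe²⁺/Fe (−0.439 V); Ca²⁺/Ca (−2.868 V) is the anode.
E°cell = E°(cathode) − E°(anode) = −0.439 − (−2.868) = +2.429 V.

+2.429 V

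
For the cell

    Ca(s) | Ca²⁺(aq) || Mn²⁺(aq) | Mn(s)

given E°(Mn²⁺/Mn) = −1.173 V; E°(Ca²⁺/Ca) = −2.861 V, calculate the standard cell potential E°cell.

+1.688 V

By convention the left-hand electrode in cell notation is the anode (oxidation) and the right-hand electrode is the cathode (reduction).
E°cell = E°(right) − E°(left) = −1.173 − (−2.861) = +1.688 V.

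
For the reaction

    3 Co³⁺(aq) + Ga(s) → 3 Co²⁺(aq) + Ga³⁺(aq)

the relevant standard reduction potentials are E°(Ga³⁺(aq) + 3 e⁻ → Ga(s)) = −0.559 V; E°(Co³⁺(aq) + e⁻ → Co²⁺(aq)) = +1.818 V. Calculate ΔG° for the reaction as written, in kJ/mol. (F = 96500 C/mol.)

−688 kJ/mol

In the reaction as written Co³⁺(aq) is reduced, so the Co³⁺/Co²⁺ couple is the cathode and Ga³⁺/Ga is the anode.
E°cell = +1.818 − (−0.559) = +2.377 V; balancing electrons gives n = 3.
ΔG° = −nFE°cell = −(3)(96500)(+2.377) J/mol = −688 kJ/mol.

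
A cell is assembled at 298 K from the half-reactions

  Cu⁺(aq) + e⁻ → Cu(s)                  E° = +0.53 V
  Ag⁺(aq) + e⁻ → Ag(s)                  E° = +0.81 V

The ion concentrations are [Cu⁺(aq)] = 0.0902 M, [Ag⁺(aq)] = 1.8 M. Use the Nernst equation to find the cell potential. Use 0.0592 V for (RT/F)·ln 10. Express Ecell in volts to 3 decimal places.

+0.357 V

Ag⁺/Ag is reduced (cathode, E° = +0.81 V) and Cu⁺/Cu is oxidized (anode).
E°cell = +0.81 − (+0.53) = +0.28 V, with n = 1 electron transferred.
Balancing gives Ag⁺(aq) + Cu(s) → Ag(s) + Cu⁺(aq); hence Q = [Cu⁺(aq)] / [Ag⁺(aq)] = 0.0501 (log Q = −1.300).
E = E° − (0.0592/n)·log Q = +0.28 − (0.0592/1)(−1.300) = +0.357 V.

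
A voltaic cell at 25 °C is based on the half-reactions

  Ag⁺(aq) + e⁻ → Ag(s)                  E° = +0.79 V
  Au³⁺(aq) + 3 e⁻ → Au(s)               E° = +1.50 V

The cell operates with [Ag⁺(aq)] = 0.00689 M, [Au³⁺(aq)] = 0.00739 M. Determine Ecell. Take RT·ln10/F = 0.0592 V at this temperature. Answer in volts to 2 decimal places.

+0.80 V

Au³⁺/Au is reduced (cathode, E° = +1.50 V) and Ag⁺/Ag is oxidized (anode).
E°cell = +1.50 − (+0.79) = +0.71 V, with n = 3 electrons transferred.
For the overall reaction Au³⁺(aq) + 3 Ag(s) → Au(s) + 3 Ag⁺(aq), Q = [Ag⁺(aq)]^3 / [Au³⁺(aq)] = 4.43×10^−5, giving log Q = −4.354.
By the Nernst equation, E = +0.71 − (0.0592/3)·(−4.354) = +0.80 V.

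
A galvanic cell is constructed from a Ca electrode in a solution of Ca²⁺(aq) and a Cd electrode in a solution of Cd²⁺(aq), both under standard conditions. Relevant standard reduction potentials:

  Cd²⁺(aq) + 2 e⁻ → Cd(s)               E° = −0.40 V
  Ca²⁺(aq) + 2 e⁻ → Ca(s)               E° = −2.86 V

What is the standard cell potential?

+2.46 V

The Cd²⁺/Cd couple has the higher E°, so Cd ion is reduced (cathode) and Ca is oxidized (anode).
E°cell = E°(cathode) − E°(anode) = −0.40 − (−2.86) = +2.46 V.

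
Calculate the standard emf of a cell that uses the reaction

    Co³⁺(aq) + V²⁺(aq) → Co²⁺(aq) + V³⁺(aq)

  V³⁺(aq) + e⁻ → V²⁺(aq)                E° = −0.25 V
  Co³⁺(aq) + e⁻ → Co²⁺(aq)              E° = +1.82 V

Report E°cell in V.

In the reaction as written, Co³⁺(aq) is reduced (cathode) and V³⁺(aq) is produced by oxidation at the anode.
E°cell = E°(cathode) − E°(anode) = +1.82 − (−0.25) = +2.07 V.

+2.07 V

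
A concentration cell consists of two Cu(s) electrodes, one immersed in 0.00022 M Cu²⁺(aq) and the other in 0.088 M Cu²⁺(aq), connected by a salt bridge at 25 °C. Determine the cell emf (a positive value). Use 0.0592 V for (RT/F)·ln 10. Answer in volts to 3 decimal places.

For a concentration cell E°cell = 0, since both electrodes use the same couple.
The compartment with the higher Cu²⁺(aq) concentration (0.088 M) acts as the cathode; ions are reduced there and produced at the dilute (0.00022 M) anode.
With n = 2, Ecell = −(0.0592/2)·log([dilute]/[conc]) = −(0.0592/2)·log(0.00022/0.088) = +0.077 V.

0.077 V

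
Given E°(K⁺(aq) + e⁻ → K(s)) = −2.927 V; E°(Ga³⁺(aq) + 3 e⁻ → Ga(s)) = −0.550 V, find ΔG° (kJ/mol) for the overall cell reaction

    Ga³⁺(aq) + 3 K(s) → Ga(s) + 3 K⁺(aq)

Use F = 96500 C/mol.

In the reaction as written Ga³⁺(aq) is reduced, so the Ga³⁺/Ga couple is the cathode and K⁺/K is the anode.
E°cell = −0.550 − (−2.927) = +2.377 V; balancing electrons gives n = 3.
ΔG° = −nFE°cell = −(3)(96500)(+2.377) J/mol = −688 kJ/mol.

−688 kJ/mol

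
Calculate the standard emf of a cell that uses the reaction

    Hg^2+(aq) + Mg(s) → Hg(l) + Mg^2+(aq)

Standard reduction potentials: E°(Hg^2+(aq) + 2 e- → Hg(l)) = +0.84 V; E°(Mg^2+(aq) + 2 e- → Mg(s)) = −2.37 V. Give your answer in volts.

In the reaction as written, Hg^2+(aq) is reduced (cathode) and Mg^2+(aq) is produced by oxidation at the anode.
E°cell = E°(cathode) − E°(anode) = +0.84 − (−2.37) = +3.21 V.
The positive value indicates the reaction is spontaneous as written.

+3.21 V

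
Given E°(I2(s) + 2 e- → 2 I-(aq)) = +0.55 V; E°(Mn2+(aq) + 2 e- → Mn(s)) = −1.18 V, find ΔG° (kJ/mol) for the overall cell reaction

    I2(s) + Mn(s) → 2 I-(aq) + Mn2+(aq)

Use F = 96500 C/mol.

−334 kJ/mol

In the reaction as written I2(s) is reduced, so the I₂/I⁻ couple is the cathode and Mn²⁺/Mn is the anode.
E°cell = +0.55 − (−1.18) = +1.73 V; balancing electrons gives n = 2.
ΔG° = −nFE°cell = −(2)(96500)(+1.73) J/mol = −334 kJ/mol.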